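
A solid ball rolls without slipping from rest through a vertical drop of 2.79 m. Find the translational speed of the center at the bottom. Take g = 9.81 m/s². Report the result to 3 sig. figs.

v ≈ 6.25 m/s

Here I = (2/5)MR², so the shape factor k = I/(MR²) = 0.4.
Pure rolling means v = ωR; then KE = ½Mv² + ½I(v/R)² = ½(1+k)Mv² = (7/10)Mv².
Setting Mgh = (7/10)Mv² gives v = √(2gh/(1+k)) = √(2·9.81·2.79/1.4) ≈ 6.25 m/s.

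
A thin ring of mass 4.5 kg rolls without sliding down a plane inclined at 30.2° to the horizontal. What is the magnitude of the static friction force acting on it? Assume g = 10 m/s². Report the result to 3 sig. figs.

Here I = MR², so the shape factor k = I/(MR²) = 1.
Along the incline Mg sinθ − f = Ma, and torque about the center fR = Iα = kMR²(a/R) gives f = kMa.
Combining, a = g sinθ/(1+k) and f = kMa = kMg sinθ/(1+k).
f = 1 × 4.5 × 10 × sin30.2° / 2 ≈ 11.3 N.

f ≈ 11.3 N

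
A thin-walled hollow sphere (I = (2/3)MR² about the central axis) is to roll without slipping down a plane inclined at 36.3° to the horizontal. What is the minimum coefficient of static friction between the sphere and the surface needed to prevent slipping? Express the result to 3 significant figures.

μ_min ≈ 0.294

The moment of inertia is (2/3)MR², giving k ≡ I/(MR²) = 2/3.
Newton's second law down the slope: Mg sinθ − f = Ma. The torque equation fR = Iα (with α = a/R) gives f = kMa.
These give a = g sinθ/(1+k) and the required friction f = kMg sinθ/(1+k).
The normal force is N = Mg cosθ, so μ_min = f/N = k tanθ/(1+k).
μ_min = (2/3) × tan36.3° / 1.667 ≈ 0.294.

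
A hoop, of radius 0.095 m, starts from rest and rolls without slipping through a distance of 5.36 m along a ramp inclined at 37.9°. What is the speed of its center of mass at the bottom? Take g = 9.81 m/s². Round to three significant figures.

v ≈ 5.68 m/s

For this body I = MR², i.e. k = I/(MR²) = 1.
The rolling condition ω = v/R makes the rotational term ½I(v/R)² = ½kMv², so KE_total = ½(1+k)Mv² = Mv².
The vertical drop is h = L sinθ = 5.36 × sin37.9° = 3.293 m.
Setting Mgh = Mv² gives v = √(2gh/(1+k)) = √(2·9.81·3.293/2) ≈ 5.68 m/s.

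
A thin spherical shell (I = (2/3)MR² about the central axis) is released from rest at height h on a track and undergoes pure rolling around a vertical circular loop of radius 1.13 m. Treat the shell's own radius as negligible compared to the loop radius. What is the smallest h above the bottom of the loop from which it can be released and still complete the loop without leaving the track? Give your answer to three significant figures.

For this body I = (2/3)MR², i.e. k = I/(MR²) = 2/3.
At the top, contact is just lost when gravity alone supplies the centripetal force: Mg = Mv_top²/r, i.e. v_top² = gr.
With ω = v/R, the kinetic energy at speed v is ½(1+k)Mv² = (5/6)Mv².
Energy conservation from release (height h) to the top (height 2r): Mgh = Mg(2r) + (5/6)M·gr.
Thus h_min = 2r + (1+k)r/2 = r(2 + 1.667/2) = 1.13 × 2.833 ≈ 3.20 m.

h_min ≈ 3.20 m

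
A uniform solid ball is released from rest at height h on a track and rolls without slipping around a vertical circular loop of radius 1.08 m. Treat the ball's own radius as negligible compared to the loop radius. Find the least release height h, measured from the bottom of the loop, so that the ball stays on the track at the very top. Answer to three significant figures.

For this body I = (2/5)MR², i.e. k = I/(MR²) = 0.4.
At the top of the loop, the minimum-contact condition is Mg = Mv_top²/r, so v_top² = gr.
With ω = v/R, the kinetic energy at speed v is ½(1+k)Mv² = (7/10)Mv².
Energy conservation from release (height h) to the top (height 2r): Mgh = Mg(2r) + (7/10)M·gr.
Thus h_min = 2r + (1+k)r/2 = r(2 + 1.4/2) = 1.08 × 2.7 ≈ 2.92 m.

h_min ≈ 2.92 m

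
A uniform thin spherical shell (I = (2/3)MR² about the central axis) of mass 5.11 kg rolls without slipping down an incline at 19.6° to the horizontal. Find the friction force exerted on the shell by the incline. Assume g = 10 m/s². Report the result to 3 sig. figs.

The moment of inertia is (2/3)MR², giving k ≡ I/(MR²) = 2/3.
Translational: Mg sinθ − f = Ma. Rotational about the CM: fR = Iα = kMRa, so f = kMa.
Combining, a = g sinθ/(1+k) and f = kMa = kMg sinθ/(1+k).
f = (2/3) × 5.11 × 10 × sin19.6° / 1.667 ≈ 6.86 N.

f ≈ 6.86 N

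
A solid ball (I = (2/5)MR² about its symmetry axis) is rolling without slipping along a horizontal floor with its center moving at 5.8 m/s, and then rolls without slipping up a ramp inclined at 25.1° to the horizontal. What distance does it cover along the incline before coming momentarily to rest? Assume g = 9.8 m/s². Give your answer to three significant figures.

Here I = (2/5)MR², so the shape factor k = I/(MR²) = 0.4.
The rolling condition ω = v/R makes the rotational term ½I(v/R)² = ½kMv², so KE_total = ½(1+k)Mv² = (7/10)Mv².
Setting this equal to Mgh gives the vertical rise h = (1+k)v₀²/(2g) = 1.4×5.8²/(2×9.8) = 2.403 m.
The distance along the slope is d = h/sinθ = 2.403/sin25.1° ≈ 5.66 m.

d ≈ 5.66 m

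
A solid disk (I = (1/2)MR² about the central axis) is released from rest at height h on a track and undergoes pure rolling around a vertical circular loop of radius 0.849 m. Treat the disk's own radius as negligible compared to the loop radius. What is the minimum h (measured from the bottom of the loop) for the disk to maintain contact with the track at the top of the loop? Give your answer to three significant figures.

The moment of inertia is (1/2)MR², giving k ≡ I/(MR²) = 0.5.
At the top of the loop, the minimum-contact condition is Mg = Mv_top²/r, so v_top² = gr.
With ω = v/R, the kinetic energy at speed v is ½(1+k)Mv² = (3/4)Mv².
Energy conservation from release (height h) to the top (height 2r): Mgh = Mg(2r) + (3/4)M·gr.
Thus h_min = 2r + (1+k)r/2 = r(2 + 1.5/2) = 0.849 × 2.75 ≈ 2.33 m.

h_min ≈ 2.33 m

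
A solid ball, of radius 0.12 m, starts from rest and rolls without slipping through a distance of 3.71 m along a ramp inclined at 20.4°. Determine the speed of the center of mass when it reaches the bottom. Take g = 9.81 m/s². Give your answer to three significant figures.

v ≈ 4.26 m/s

For this body I = (2/5)MR², i.e. k = I/(MR²) = 0.4.
Pure rolling means v = ωR; then KE = ½Mv² + ½I(v/R)² = ½(1+k)Mv² = (7/10)Mv².
The vertical drop is h = L sinθ = 3.71 × sin20.4° = 1.293 m.
Energy conservation: Mgh = (7/10)Mv², so v = √(2gh/(1+k)) = √(2 × 9.81 × 1.293 / 1.4) ≈ 4.26 m/s.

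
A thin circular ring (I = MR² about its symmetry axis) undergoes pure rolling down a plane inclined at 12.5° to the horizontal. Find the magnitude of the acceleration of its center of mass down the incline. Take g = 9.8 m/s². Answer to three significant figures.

a ≈ 1.06 m/s²

With I = MR², the ratio k = I/(MR²) is 1.
Newton's second law down the slope: Mg sinθ − f = Ma. The torque equation fR = Iα (with α = a/R) gives f = kMa.
Eliminating f: Mg sinθ = (1+k)Ma, so a = g sinθ/(1+k) = 9.8 × sin12.5° / 2 ≈ 1.06 m/s².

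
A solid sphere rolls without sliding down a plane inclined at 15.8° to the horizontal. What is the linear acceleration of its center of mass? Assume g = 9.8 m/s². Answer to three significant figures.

The moment of inertia is (2/5)MR², giving k ≡ I/(MR²) = 0.4.
Newton's second law down the slope: Mg sinθ − f = Ma. The torque equation fR = Iα (with α = a/R) gives f = kMa.
Eliminating f: Mg sinθ = (1+k)Ma, so a = g sinθ/(1+k) = 9.8 × sin15.8° / 1.4 ≈ 1.91 m/s².

a ≈ 1.91 m/s²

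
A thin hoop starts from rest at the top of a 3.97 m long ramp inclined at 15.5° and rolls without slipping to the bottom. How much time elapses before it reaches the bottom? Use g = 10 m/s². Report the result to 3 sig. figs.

t ≈ 2.44 s

With I = MR², the ratio k = I/(MR²) is 1.
Translational: Mg sinθ − f = Ma. Rotational about the CM: fR = Iα = kMRa, so f = kMa.
Hence a = g sinθ/(1+k) = 10×sin15.5°/2 = 1.336 m/s².
Starting from rest, L = ½at², so t = √(2L/a) = √(2×3.97/1.336) ≈ 2.44 s.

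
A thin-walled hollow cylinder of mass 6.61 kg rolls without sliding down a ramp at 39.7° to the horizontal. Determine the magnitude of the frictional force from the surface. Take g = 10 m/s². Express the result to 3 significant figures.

Here I = MR², so the shape factor k = I/(MR²) = 1.
Translational: Mg sinθ − f = Ma. Rotational about the CM: fR = Iα = kMRa, so f = kMa.
Combining, a = g sinθ/(1+k) and f = kMa = kMg sinθ/(1+k).
f = 1 × 6.61 × 10 × sin39.7° / 2 ≈ 21.1 N.

f ≈ 21.1 N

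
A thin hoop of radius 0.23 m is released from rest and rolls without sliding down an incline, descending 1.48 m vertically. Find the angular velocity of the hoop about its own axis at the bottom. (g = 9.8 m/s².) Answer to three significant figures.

For this body I = MR², i.e. k = I/(MR²) = 1.
Since it rolls without slipping, ω = v/R and KE = ½Mv² + ½Iω² = ½(1+k)Mv² = Mv².
Energy conservation Mgh = ½(1+k)Mv² gives v = √(2gh/(1+k)) = √(2 × 9.8 × 1.48 / 2) = 3.808 m/s.
Then ω = v/R = 3.808 / 0.23 ≈ 16.6 rad/s.

ω ≈ 16.6 rad/s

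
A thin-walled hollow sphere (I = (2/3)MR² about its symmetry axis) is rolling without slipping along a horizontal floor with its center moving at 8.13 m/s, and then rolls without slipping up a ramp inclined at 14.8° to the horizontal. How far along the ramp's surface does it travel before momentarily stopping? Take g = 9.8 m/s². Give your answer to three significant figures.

The moment of inertia is (2/3)MR², giving k ≡ I/(MR²) = 2/3.
Rolling without slipping gives ω = v/R, so the total kinetic energy is ½Mv² + ½Iω² = ½(1+k)Mv² = (5/6)Mv².
Setting this equal to Mgh gives the vertical rise h = (1+k)v₀²/(2g) = 1.667×8.13²/(2×9.8) = 5.62 m.
The distance along the slope is d = h/sinθ = 5.62/sin14.8° ≈ 22.0 m.

d ≈ 22.0 m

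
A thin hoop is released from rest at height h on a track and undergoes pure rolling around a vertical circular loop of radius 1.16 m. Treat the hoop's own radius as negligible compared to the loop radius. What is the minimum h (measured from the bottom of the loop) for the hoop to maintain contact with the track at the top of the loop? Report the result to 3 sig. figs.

Here I = MR², so the shape factor k = I/(MR²) = 1.
At the top, contact is just lost when gravity alone supplies the centripetal force: Mg = Mv_top²/r, i.e. v_top² = gr.
With ω = v/R, the kinetic energy at speed v is ½(1+k)Mv² = Mv².
Energy conservation from release (height h) to the top (height 2r): Mgh = Mg(2r) + M·gr.
Thus h_min = 2r + (1+k)r/2 = r(2 + 2/2) = 1.16 × 3 ≈ 3.48 m.

h_min ≈ 3.48 m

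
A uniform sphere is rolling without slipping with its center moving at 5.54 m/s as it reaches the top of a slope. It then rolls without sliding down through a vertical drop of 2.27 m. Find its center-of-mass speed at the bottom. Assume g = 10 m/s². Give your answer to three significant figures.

v ≈ 7.94 m/s

For this body I = (2/5)MR², i.e. k = I/(MR²) = 0.4.
The rolling condition ω = v/R makes the rotational term ½I(v/R)² = ½kMv², so KE_total = ½(1+k)Mv² = (7/10)Mv².
Conserving energy between top and bottom: (7/10)Mv² = (7/10)Mv₀² + Mgh, hence v² = v₀² + 2gh/(1+k).
v = √(5.54² + 2×10×2.27/1.4) = √63.12 ≈ 7.94 m/s.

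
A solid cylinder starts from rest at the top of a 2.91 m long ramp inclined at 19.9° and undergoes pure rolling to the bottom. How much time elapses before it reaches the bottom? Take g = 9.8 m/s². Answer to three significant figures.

For this body I = (1/2)MR², i.e. k = I/(MR²) = 0.5.
Translational: Mg sinθ − f = Ma. Rotational about the CM: fR = Iα = kMRa, so f = kMa.
Hence a = g sinθ/(1+k) = 9.8×sin19.9°/1.5 = 2.224 m/s².
Starting from rest, L = ½at², so t = √(2L/a) = √(2×2.91/2.224) ≈ 1.62 s.

t ≈ 1.62 s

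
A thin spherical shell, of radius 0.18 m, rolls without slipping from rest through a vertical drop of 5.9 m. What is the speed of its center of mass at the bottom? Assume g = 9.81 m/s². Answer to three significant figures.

The moment of inertia is (2/3)MR², giving k ≡ I/(MR²) = 2/3.
Since it rolls without slipping, ω = v/R and KE = ½Mv² + ½Iω² = ½(1+k)Mv² = (5/6)Mv².
Setting Mgh = (5/6)Mv² gives v = √(2gh/(1+k)) = √(2·9.81·5.9/1.667) ≈ 8.33 m/s.

v ≈ 8.33 m/s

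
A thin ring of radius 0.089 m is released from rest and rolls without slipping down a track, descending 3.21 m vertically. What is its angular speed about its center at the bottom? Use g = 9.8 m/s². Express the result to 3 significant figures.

ω ≈ 63.0 rad/s

The moment of inertia is MR², giving k ≡ I/(MR²) = 1.
Pure rolling means v = ωR; then KE = ½Mv² + ½I(v/R)² = ½(1+k)Mv² = Mv².
Energy conservation Mgh = ½(1+k)Mv² gives v = √(2gh/(1+k)) = √(2 × 9.8 × 3.21 / 2) = 5.609 m/s.
Then ω = v/R = 5.609 / 0.089 ≈ 63.0 rad/s.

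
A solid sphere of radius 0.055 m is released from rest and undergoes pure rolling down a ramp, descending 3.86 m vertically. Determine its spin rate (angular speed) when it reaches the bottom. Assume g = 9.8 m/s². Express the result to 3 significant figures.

ω ≈ 134 rad/s

Here I = (2/5)MR², so the shape factor k = I/(MR²) = 0.4.
The rolling condition ω = v/R makes the rotational term ½I(v/R)² = ½kMv², so KE_total = ½(1+k)Mv² = (7/10)Mv².
Energy conservation Mgh = ½(1+k)Mv² gives v = √(2gh/(1+k)) = √(2 × 9.8 × 3.86 / 1.4) = 7.351 m/s.
The angular speed follows from ω = v/R = 7.351/0.055 ≈ 134 rad/s.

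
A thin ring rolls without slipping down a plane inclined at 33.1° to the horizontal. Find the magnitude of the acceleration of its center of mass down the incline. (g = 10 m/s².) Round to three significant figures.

a ≈ 2.73 m/s²

Here I = MR², so the shape factor k = I/(MR²) = 1.
Along the incline Mg sinθ − f = Ma, and torque about the center fR = Iα = kMR²(a/R) gives f = kMa.
Eliminating f: Mg sinθ = (1+k)Ma, so a = g sinθ/(1+k) = 10 × sin33.1° / 2 ≈ 2.73 m/s².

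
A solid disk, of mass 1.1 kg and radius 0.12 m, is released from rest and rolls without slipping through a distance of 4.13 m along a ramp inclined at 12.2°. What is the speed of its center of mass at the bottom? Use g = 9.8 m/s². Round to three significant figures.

v ≈ 3.38 m/s

With I = (1/2)MR², the ratio k = I/(MR²) is 0.5.
The rolling condition ω = v/R makes the rotational term ½I(v/R)² = ½kMv², so KE_total = ½(1+k)Mv² = (3/4)Mv².
The vertical drop is h = L sinθ = 4.13 × sin12.2° = 0.8728 m.
Setting Mgh = (3/4)Mv² gives v = √(2gh/(1+k)) = √(2·9.8·0.8728/1.5) ≈ 3.38 m/s.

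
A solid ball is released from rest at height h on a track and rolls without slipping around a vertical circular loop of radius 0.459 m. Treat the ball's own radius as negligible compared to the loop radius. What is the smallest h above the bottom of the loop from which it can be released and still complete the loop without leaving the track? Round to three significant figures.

h_min ≈ 1.24 m

With I = (2/5)MR², the ratio k = I/(MR²) is 0.4.
At the top of the loop, the minimum-contact condition is Mg = Mv_top²/r, so v_top² = gr.
With ω = v/R, the kinetic energy at speed v is ½(1+k)Mv² = (7/10)Mv².
Energy conservation from release (height h) to the top (height 2r): Mgh = Mg(2r) + (7/10)M·gr.
Thus h_min = 2r + (1+k)r/2 = r(2 + 1.4/2) = 0.459 × 2.7 ≈ 1.24 m.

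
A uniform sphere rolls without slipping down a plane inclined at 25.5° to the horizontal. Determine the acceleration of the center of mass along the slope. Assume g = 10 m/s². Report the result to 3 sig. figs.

a ≈ 3.08 m/s²

With I = (2/5)MR², the ratio k = I/(MR²) is 0.4.
Translational: Mg sinθ − f = Ma. Rotational about the CM: fR = Iα = kMRa, so f = kMa.
Eliminating f: Mg sinθ = (1+k)Ma, so a = g sinθ/(1+k) = 10 × sin25.5° / 1.4 ≈ 3.08 m/s².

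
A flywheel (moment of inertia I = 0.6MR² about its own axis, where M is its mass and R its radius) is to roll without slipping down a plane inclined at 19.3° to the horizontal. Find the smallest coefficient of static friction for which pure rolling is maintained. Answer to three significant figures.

μ_min ≈ 0.131

For this body I = 0.6MR², i.e. k = I/(MR²) = 0.6.
Translational: Mg sinθ − f = Ma. Rotational about the CM: fR = Iα = kMRa, so f = kMa.
These give a = g sinθ/(1+k) and the required friction f = kMg sinθ/(1+k).
The normal force is N = Mg cosθ, so μ_min = f/N = k tanθ/(1+k).
μ_min = 0.6 × tan19.3° / 1.6 ≈ 0.131.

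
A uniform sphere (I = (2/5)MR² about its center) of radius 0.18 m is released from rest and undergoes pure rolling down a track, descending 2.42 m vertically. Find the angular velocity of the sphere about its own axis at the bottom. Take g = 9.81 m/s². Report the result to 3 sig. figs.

ω ≈ 32.4 rad/s

Here I = (2/5)MR², so the shape factor k = I/(MR²) = 0.4.
Rolling without slipping gives ω = v/R, so the total kinetic energy is ½Mv² + ½Iω² = ½(1+k)Mv² = (7/10)Mv².
Energy conservation Mgh = ½(1+k)Mv² gives v = √(2gh/(1+k)) = √(2 × 9.81 × 2.42 / 1.4) = 5.824 m/s.
The angular speed follows from ω = v/R = 5.824/0.18 ≈ 32.4 rad/s.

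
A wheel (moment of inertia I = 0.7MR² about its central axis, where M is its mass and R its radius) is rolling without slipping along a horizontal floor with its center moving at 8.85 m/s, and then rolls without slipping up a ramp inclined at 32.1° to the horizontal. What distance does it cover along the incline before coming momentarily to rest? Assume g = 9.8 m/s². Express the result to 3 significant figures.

d ≈ 12.8 m

The moment of inertia is 0.7MR², giving k ≡ I/(MR²) = 0.7.
Rolling without slipping gives ω = v/R, so the total kinetic energy is ½Mv² + ½Iω² = ½(1+k)Mv² = (17/20)Mv².
Setting this equal to Mgh gives the vertical rise h = (1+k)v₀²/(2g) = 1.7×8.85²/(2×9.8) = 6.793 m.
The distance along the slope is d = h/sinθ = 6.793/sin32.1° ≈ 12.8 m.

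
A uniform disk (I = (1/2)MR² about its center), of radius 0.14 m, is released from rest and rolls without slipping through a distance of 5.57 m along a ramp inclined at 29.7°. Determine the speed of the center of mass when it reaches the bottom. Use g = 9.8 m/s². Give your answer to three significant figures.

v ≈ 6.01 m/s

The moment of inertia is (1/2)MR², giving k ≡ I/(MR²) = 0.5.
Pure rolling means v = ωR; then KE = ½Mv² + ½I(v/R)² = ½(1+k)Mv² = (3/4)Mv².
The vertical drop is h = L sinθ = 5.57 × sin29.7° = 2.76 m.
Energy conservation: Mgh = (3/4)Mv², so v = √(2gh/(1+k)) = √(2 × 9.8 × 2.76 / 1.5) ≈ 6.01 m/s.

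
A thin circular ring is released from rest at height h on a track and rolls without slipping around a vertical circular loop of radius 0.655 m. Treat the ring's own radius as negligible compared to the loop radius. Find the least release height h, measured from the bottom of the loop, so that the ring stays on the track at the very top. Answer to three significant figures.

For this body I = MR², i.e. k = I/(MR²) = 1.
At the top, contact is just lost when gravity alone supplies the centripetal force: Mg = Mv_top²/r, i.e. v_top² = gr.
With ω = v/R, the kinetic energy at speed v is ½(1+k)Mv² = Mv².
Energy conservation from release (height h) to the top (height 2r): Mgh = Mg(2r) + M·gr.
Thus h_min = 2r + (1+k)r/2 = r(2 + 2/2) = 0.655 × 3 ≈ 1.97 m.

h_min ≈ 1.97 m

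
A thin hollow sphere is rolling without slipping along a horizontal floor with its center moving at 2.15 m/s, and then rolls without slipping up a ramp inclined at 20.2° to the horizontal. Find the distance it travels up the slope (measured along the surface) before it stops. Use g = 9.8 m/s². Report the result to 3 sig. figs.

d ≈ 1.14 m

For this body I = (2/3)MR², i.e. k = I/(MR²) = 2/3.
Pure rolling means v = ωR; then KE = ½Mv² + ½I(v/R)² = ½(1+k)Mv² = (5/6)Mv².
Setting this equal to Mgh gives the vertical rise h = (1+k)v₀²/(2g) = 1.667×2.15²/(2×9.8) = 0.3931 m.
The distance along the slope is d = h/sinθ = 0.3931/sin20.2° ≈ 1.14 m.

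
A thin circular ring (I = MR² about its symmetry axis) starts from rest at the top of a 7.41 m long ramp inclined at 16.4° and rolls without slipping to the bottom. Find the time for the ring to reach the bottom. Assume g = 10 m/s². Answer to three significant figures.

t ≈ 3.24 s

With I = MR², the ratio k = I/(MR²) is 1.
Translational: Mg sinθ − f = Ma. Rotational about the CM: fR = Iα = kMRa, so f = kMa.
Hence a = g sinθ/(1+k) = 10×sin16.4°/2 = 1.412 m/s².
Starting from rest, L = ½at², so t = √(2L/a) = √(2×7.41/1.412) ≈ 3.24 s.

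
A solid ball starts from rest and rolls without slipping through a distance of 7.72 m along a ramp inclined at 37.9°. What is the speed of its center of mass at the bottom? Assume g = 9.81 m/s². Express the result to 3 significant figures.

v ≈ 8.15 m/s

For this body I = (2/5)MR², i.e. k = I/(MR²) = 0.4.
The rolling condition ω = v/R makes the rotational term ½I(v/R)² = ½kMv², so KE_total = ½(1+k)Mv² = (7/10)Mv².
The vertical drop is h = L sinθ = 7.72 × sin37.9° = 4.742 m.
Energy conservation: Mgh = (7/10)Mv², so v = √(2gh/(1+k)) = √(2 × 9.81 × 4.742 / 1.4) ≈ 8.15 m/s.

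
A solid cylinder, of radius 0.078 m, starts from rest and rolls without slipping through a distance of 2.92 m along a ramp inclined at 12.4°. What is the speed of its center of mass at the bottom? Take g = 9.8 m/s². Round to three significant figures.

v ≈ 2.86 m/s

With I = (1/2)MR², the ratio k = I/(MR²) is 0.5.
The rolling condition ω = v/R makes the rotational term ½I(v/R)² = ½kMv², so KE_total = ½(1+k)Mv² = (3/4)Mv².
The vertical drop is h = L sinθ = 2.92 × sin12.4° = 0.627 m.
Energy conservation: Mgh = (3/4)Mv², so v = √(2gh/(1+k)) = √(2 × 9.8 × 0.627 / 1.5) ≈ 2.86 m/s.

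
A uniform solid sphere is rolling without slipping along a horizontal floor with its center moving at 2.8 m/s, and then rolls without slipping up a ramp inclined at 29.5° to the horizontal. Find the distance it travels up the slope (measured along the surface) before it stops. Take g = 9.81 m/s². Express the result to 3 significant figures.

d ≈ 1.14 m

For this body I = (2/5)MR², i.e. k = I/(MR²) = 0.4.
Pure rolling means v = ωR; then KE = ½Mv² + ½I(v/R)² = ½(1+k)Mv² = (7/10)Mv².
Setting this equal to Mgh gives the vertical rise h = (1+k)v₀²/(2g) = 1.4×2.8²/(2×9.81) = 0.5594 m.
Along the incline, d = h/sinθ = 0.5594/sin29.5° ≈ 1.14 m.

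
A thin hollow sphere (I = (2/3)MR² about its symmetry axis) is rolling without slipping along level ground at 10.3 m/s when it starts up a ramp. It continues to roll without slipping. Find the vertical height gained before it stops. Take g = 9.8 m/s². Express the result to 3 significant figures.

With I = (2/3)MR², the ratio k = I/(MR²) is 2/3.
Since it rolls without slipping, ω = v/R and KE = ½Mv² + ½Iω² = ½(1+k)Mv² = (5/6)Mv².
All of this converts to potential energy at the highest point: (5/6)Mv₀² = Mgh.
Thus h = (1+k)v₀²/(2g) = 1.667 × 10.3² / (2 × 9.8) ≈ 9.02 m.

h ≈ 9.02 m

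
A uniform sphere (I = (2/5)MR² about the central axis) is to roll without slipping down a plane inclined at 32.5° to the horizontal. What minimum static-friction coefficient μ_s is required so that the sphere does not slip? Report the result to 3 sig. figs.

μ_min ≈ 0.182

For this body I = (2/5)MR², i.e. k = I/(MR²) = 0.4.
Along the incline Mg sinθ − f = Ma, and torque about the center fR = Iα = kMR²(a/R) gives f = kMa.
These give a = g sinθ/(1+k) and the required friction f = kMg sinθ/(1+k).
With N = Mg cosθ, the no-slip condition f ≤ μN gives μ_min = f/N = k tanθ/(1+k).
μ_min = 0.4 × tan32.5° / 1.4 ≈ 0.182.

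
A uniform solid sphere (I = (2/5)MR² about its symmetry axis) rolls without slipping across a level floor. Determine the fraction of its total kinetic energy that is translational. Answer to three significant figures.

The moment of inertia is (2/5)MR², giving k ≡ I/(MR²) = 0.4.
Since ω = v/R, the translational part is ½Mv² and the rotational part is ½I(v/R)² = ½kMv²; the total is ½(1+k)Mv².
The translational fraction is therefore 1/(1+k) = 1/1.4 ≈ 0.714.

fraction ≈ 0.714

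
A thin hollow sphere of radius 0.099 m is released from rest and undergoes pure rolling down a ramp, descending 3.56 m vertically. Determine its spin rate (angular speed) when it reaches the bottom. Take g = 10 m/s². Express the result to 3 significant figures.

Here I = (2/3)MR², so the shape factor k = I/(MR²) = 2/3.
Pure rolling means v = ωR; then KE = ½Mv² + ½I(v/R)² = ½(1+k)Mv² = (5/6)Mv².
Energy conservation Mgh = ½(1+k)Mv² gives v = √(2gh/(1+k)) = √(2 × 10 × 3.56 / 1.667) = 6.536 m/s.
The angular speed follows from ω = v/R = 6.536/0.099 ≈ 66.0 rad/s.

ω ≈ 66.0 rad/s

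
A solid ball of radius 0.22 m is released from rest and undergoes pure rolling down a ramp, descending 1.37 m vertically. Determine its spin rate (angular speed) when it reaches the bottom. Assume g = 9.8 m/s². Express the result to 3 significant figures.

The moment of inertia is (2/5)MR², giving k ≡ I/(MR²) = 0.4.
Pure rolling means v = ωR; then KE = ½Mv² + ½I(v/R)² = ½(1+k)Mv² = (7/10)Mv².
Energy conservation Mgh = ½(1+k)Mv² gives v = √(2gh/(1+k)) = √(2 × 9.8 × 1.37 / 1.4) = 4.379 m/s.
The angular speed follows from ω = v/R = 4.379/0.22 ≈ 19.9 rad/s.

ω ≈ 19.9 rad/s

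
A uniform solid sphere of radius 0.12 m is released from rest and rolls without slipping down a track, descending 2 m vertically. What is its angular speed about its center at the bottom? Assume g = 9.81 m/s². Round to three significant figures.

With I = (2/5)MR², the ratio k = I/(MR²) is 0.4.
Since it rolls without slipping, ω = v/R and KE = ½Mv² + ½Iω² = ½(1+k)Mv² = (7/10)Mv².
Energy conservation Mgh = ½(1+k)Mv² gives v = √(2gh/(1+k)) = √(2 × 9.81 × 2 / 1.4) = 5.294 m/s.
The angular speed follows from ω = v/R = 5.294/0.12 ≈ 44.1 rad/s.

ω ≈ 44.1 rad/s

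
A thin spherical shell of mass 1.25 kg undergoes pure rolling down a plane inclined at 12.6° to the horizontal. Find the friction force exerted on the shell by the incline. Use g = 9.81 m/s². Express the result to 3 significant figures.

f ≈ 1.07 N

Here I = (2/3)MR², so the shape factor k = I/(MR²) = 2/3.
Newton's second law down the slope: Mg sinθ − f = Ma. The torque equation fR = Iα (with α = a/R) gives f = kMa.
Combining, a = g sinθ/(1+k) and f = kMa = kMg sinθ/(1+k).
f = (2/3) × 1.25 × 9.81 × sin12.6° / 1.667 ≈ 1.07 N.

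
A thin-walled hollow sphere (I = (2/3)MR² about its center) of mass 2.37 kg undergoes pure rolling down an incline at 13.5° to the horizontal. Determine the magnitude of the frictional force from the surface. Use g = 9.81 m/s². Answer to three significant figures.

f ≈ 2.17 N

With I = (2/3)MR², the ratio k = I/(MR²) is 2/3.
Along the incline Mg sinθ − f = Ma, and torque about the center fR = Iα = kMR²(a/R) gives f = kMa.
Combining, a = g sinθ/(1+k) and f = kMa = kMg sinθ/(1+k).
f = (2/3) × 2.37 × 9.81 × sin13.5° / 1.667 ≈ 2.17 N.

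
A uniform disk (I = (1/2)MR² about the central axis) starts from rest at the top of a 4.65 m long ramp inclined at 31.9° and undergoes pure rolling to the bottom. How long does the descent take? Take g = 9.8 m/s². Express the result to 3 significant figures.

t ≈ 1.64 s

For this body I = (1/2)MR², i.e. k = I/(MR²) = 0.5.
Newton's second law down the slope: Mg sinθ − f = Ma. The torque equation fR = Iα (with α = a/R) gives f = kMa.
Hence a = g sinθ/(1+k) = 9.8×sin31.9°/1.5 = 3.452 m/s².
With constant a from rest, t = √(2L/a) = √(2·4.65/3.452) ≈ 1.64 s.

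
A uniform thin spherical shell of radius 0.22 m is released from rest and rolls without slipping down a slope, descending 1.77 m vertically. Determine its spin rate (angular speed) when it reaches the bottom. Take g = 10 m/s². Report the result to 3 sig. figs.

For this body I = (2/3)MR², i.e. k = I/(MR²) = 2/3.
The rolling condition ω = v/R makes the rotational term ½I(v/R)² = ½kMv², so KE_total = ½(1+k)Mv² = (5/6)Mv².
Energy conservation Mgh = ½(1+k)Mv² gives v = √(2gh/(1+k)) = √(2 × 10 × 1.77 / 1.667) = 4.609 m/s.
Then ω = v/R = 4.609 / 0.22 ≈ 20.9 rad/s.

ω ≈ 20.9 rad/s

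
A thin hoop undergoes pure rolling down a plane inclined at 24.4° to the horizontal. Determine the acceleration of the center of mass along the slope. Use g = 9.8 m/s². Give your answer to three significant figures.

The moment of inertia is MR², giving k ≡ I/(MR²) = 1.
Along the incline Mg sinθ − f = Ma, and torque about the center fR = Iα = kMR²(a/R) gives f = kMa.
Eliminating f: Mg sinθ = (1+k)Ma, so a = g sinθ/(1+k) = 9.8 × sin24.4° / 2 ≈ 2.02 m/s².

a ≈ 2.02 m/s²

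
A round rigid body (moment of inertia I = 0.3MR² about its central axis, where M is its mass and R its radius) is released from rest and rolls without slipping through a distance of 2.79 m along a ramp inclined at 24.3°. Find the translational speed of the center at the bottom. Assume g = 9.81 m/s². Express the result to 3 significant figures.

Here I = 0.3MR², so the shape factor k = I/(MR²) = 0.3.
The rolling condition ω = v/R makes the rotational term ½I(v/R)² = ½kMv², so KE_total = ½(1+k)Mv² = (13/20)Mv².
The vertical drop is h = L sinθ = 2.79 × sin24.3° = 1.148 m.
Energy conservation: Mgh = (13/20)Mv², so v = √(2gh/(1+k)) = √(2 × 9.81 × 1.148 / 1.3) ≈ 4.16 m/s.

v ≈ 4.16 m/s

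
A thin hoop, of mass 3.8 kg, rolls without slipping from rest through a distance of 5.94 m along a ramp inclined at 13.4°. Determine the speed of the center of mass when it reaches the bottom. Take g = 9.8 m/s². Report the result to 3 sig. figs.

For this body I = MR², i.e. k = I/(MR²) = 1.
Rolling without slipping gives ω = v/R, so the total kinetic energy is ½Mv² + ½Iω² = ½(1+k)Mv² = Mv².
The vertical drop is h = L sinθ = 5.94 × sin13.4° = 1.377 m.
Energy conservation: Mgh = Mv², so v = √(2gh/(1+k)) = √(2 × 9.8 × 1.377 / 2) ≈ 3.67 m/s.

v ≈ 3.67 m/s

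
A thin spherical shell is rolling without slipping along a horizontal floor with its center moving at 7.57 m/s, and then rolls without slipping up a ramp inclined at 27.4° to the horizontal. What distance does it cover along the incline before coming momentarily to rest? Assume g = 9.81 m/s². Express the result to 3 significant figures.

d ≈ 10.6 m

With I = (2/3)MR², the ratio k = I/(MR²) is 2/3.
Rolling without slipping gives ω = v/R, so the total kinetic energy is ½Mv² + ½Iω² = ½(1+k)Mv² = (5/6)Mv².
Setting this equal to Mgh gives the vertical rise h = (1+k)v₀²/(2g) = 1.667×7.57²/(2×9.81) = 4.868 m.
The distance along the slope is d = h/sinθ = 4.868/sin27.4° ≈ 10.6 m.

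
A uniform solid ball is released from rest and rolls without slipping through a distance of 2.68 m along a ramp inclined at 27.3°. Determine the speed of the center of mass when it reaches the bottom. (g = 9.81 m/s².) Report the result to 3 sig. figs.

For this body I = (2/5)MR², i.e. k = I/(MR²) = 0.4.
The rolling condition ω = v/R makes the rotational term ½I(v/R)² = ½kMv², so KE_total = ½(1+k)Mv² = (7/10)Mv².
The vertical drop is h = L sinθ = 2.68 × sin27.3° = 1.229 m.
Energy conservation: Mgh = (7/10)Mv², so v = √(2gh/(1+k)) = √(2 × 9.81 × 1.229 / 1.4) ≈ 4.15 m/s.

v ≈ 4.15 m/s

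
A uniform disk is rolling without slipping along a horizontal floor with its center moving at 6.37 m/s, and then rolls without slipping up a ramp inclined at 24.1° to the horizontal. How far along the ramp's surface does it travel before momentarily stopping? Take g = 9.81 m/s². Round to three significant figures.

d ≈ 7.60 m

With I = (1/2)MR², the ratio k = I/(MR²) is 0.5.
Rolling without slipping gives ω = v/R, so the total kinetic energy is ½Mv² + ½Iω² = ½(1+k)Mv² = (3/4)Mv².
Setting this equal to Mgh gives the vertical rise h = (1+k)v₀²/(2g) = 1.5×6.37²/(2×9.81) = 3.102 m.
Along the incline, d = h/sinθ = 3.102/sin24.1° ≈ 7.60 m.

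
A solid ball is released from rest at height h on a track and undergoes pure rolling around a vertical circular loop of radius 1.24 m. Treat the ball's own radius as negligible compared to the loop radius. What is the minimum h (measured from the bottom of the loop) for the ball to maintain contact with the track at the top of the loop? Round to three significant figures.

h_min ≈ 3.35 m

With I = (2/5)MR², the ratio k = I/(MR²) is 0.4.
At the top of the loop, the minimum-contact condition is Mg = Mv_top²/r, so v_top² = gr.
With ω = v/R, the kinetic energy at speed v is ½(1+k)Mv² = (7/10)Mv².
Energy conservation from release (height h) to the top (height 2r): Mgh = Mg(2r) + (7/10)M·gr.
Thus h_min = 2r + (1+k)r/2 = r(2 + 1.4/2) = 1.24 × 2.7 ≈ 3.35 m.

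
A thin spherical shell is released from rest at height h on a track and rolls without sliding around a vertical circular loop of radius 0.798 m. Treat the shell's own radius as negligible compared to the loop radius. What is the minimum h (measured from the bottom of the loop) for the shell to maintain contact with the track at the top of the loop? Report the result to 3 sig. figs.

Here I = (2/3)MR², so the shape factor k = I/(MR²) = 2/3.
At the top, contact is just lost when gravity alone supplies the centripetal force: Mg = Mv_top²/r, i.e. v_top² = gr.
With ω = v/R, the kinetic energy at speed v is ½(1+k)Mv² = (5/6)Mv².
Energy conservation from release (height h) to the top (height 2r): Mgh = Mg(2r) + (5/6)M·gr.
Thus h_min = 2r + (1+k)r/2 = r(2 + 1.667/2) = 0.798 × 2.833 ≈ 2.26 m.

h_min ≈ 2.26 m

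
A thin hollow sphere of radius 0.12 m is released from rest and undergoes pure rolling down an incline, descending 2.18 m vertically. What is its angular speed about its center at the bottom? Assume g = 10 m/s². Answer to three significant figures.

The moment of inertia is (2/3)MR², giving k ≡ I/(MR²) = 2/3.
The rolling condition ω = v/R makes the rotational term ½I(v/R)² = ½kMv², so KE_total = ½(1+k)Mv² = (5/6)Mv².
Energy conservation Mgh = ½(1+k)Mv² gives v = √(2gh/(1+k)) = √(2 × 10 × 2.18 / 1.667) = 5.115 m/s.
The angular speed follows from ω = v/R = 5.115/0.12 ≈ 42.6 rad/s.

ω ≈ 42.6 rad/s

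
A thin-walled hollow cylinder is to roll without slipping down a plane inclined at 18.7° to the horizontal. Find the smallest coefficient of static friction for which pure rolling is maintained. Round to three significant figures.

Here I = MR², so the shape factor k = I/(MR²) = 1.
Newton's second law down the slope: Mg sinθ − f = Ma. The torque equation fR = Iα (with α = a/R) gives f = kMa.
These give a = g sinθ/(1+k) and the required friction f = kMg sinθ/(1+k).
The normal force is N = Mg cosθ, so μ_min = f/N = k tanθ/(1+k).
μ_min = 1 × tan18.7° / 2 ≈ 0.169.

μ_min ≈ 0.169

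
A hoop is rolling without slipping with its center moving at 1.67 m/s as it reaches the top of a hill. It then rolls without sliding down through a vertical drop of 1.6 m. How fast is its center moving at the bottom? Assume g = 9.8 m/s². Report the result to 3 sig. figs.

v ≈ 4.30 m/s

With I = MR², the ratio k = I/(MR²) is 1.
Since it rolls without slipping, ω = v/R and KE = ½Mv² + ½Iω² = ½(1+k)Mv² = Mv².
Conserving energy between top and bottom: Mv² = Mv₀² + Mgh, hence v² = v₀² + 2gh/(1+k).
v = √(1.67² + 2×9.8×1.6/2) = √18.47 ≈ 4.30 m/s.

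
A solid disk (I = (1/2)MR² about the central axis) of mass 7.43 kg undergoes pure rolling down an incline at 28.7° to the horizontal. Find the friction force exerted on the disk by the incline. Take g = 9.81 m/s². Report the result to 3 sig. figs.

With I = (1/2)MR², the ratio k = I/(MR²) is 0.5.
Translational: Mg sinθ − f = Ma. Rotational about the CM: fR = Iα = kMRa, so f = kMa.
Combining, a = g sinθ/(1+k) and f = kMa = kMg sinθ/(1+k).
f = 0.5 × 7.43 × 9.81 × sin28.7° / 1.5 ≈ 11.7 N.

f ≈ 11.7 N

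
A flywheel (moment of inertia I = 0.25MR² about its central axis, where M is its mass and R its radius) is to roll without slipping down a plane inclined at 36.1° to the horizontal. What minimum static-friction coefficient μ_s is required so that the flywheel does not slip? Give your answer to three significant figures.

With I = 0.25MR², the ratio k = I/(MR²) is 0.25.
Newton's second law down the slope: Mg sinθ − f = Ma. The torque equation fR = Iα (with α = a/R) gives f = kMa.
These give a = g sinθ/(1+k) and the required friction f = kMg sinθ/(1+k).
The normal force is N = Mg cosθ, so μ_min = f/N = k tanθ/(1+k).
μ_min = 0.25 × tan36.1° / 1.25 ≈ 0.146.

μ_min ≈ 0.146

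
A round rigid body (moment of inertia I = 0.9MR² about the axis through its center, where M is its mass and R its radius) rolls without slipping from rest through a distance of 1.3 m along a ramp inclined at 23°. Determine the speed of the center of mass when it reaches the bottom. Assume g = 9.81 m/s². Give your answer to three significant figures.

v ≈ 2.29 m/s

The moment of inertia is 0.9MR², giving k ≡ I/(MR²) = 0.9.
Since it rolls without slipping, ω = v/R and KE = ½Mv² + ½Iω² = ½(1+k)Mv² = (19/20)Mv².
The vertical drop is h = L sinθ = 1.3 × sin23° = 0.508 m.
Setting Mgh = (19/20)Mv² gives v = √(2gh/(1+k)) = √(2·9.81·0.508/1.9) ≈ 2.29 m/s.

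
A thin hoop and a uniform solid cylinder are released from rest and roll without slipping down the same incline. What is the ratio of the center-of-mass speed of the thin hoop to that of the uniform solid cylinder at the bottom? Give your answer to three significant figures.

v_ratio ≈ 0.866

Each satisfies Mgh = ½(1+k)Mv² with k = I/(MR²), so v ∝ 1/√(1+k).
For the thin hoop k = 1; for the uniform solid cylinder k = 0.5.
v₁/v₂ = √((1+k₂)/(1+k₁)) = √(1.5/2) ≈ 0.866.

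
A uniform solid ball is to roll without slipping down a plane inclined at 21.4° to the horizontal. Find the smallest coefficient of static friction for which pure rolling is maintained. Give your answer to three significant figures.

μ_min ≈ 0.112

Here I = (2/5)MR², so the shape factor k = I/(MR²) = 0.4.
Translational: Mg sinθ − f = Ma. Rotational about the CM: fR = Iα = kMRa, so f = kMa.
These give a = g sinθ/(1+k) and the required friction f = kMg sinθ/(1+k).
With N = Mg cosθ, the no-slip condition f ≤ μN gives μ_min = f/N = k tanθ/(1+k).
μ_min = 0.4 × tan21.4° / 1.4 ≈ 0.112.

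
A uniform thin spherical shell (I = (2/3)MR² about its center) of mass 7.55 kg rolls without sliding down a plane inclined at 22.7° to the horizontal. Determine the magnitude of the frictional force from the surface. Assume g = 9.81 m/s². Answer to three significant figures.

For this body I = (2/3)MR², i.e. k = I/(MR²) = 2/3.
Along the incline Mg sinθ − f = Ma, and torque about the center fR = Iα = kMR²(a/R) gives f = kMa.
Combining, a = g sinθ/(1+k) and f = kMa = kMg sinθ/(1+k).
f = (2/3) × 7.55 × 9.81 × sin22.7° / 1.667 ≈ 11.4 N.

f ≈ 11.4 N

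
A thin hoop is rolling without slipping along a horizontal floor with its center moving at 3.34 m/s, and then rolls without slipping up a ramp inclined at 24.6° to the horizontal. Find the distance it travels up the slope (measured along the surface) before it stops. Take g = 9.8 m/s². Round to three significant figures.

Here I = MR², so the shape factor k = I/(MR²) = 1.
Pure rolling means v = ωR; then KE = ½Mv² + ½I(v/R)² = ½(1+k)Mv² = Mv².
Setting this equal to Mgh gives the vertical rise h = (1+k)v₀²/(2g) = 2×3.34²/(2×9.8) = 1.138 m.
The distance along the slope is d = h/sinθ = 1.138/sin24.6° ≈ 2.73 m.

d ≈ 2.73 m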